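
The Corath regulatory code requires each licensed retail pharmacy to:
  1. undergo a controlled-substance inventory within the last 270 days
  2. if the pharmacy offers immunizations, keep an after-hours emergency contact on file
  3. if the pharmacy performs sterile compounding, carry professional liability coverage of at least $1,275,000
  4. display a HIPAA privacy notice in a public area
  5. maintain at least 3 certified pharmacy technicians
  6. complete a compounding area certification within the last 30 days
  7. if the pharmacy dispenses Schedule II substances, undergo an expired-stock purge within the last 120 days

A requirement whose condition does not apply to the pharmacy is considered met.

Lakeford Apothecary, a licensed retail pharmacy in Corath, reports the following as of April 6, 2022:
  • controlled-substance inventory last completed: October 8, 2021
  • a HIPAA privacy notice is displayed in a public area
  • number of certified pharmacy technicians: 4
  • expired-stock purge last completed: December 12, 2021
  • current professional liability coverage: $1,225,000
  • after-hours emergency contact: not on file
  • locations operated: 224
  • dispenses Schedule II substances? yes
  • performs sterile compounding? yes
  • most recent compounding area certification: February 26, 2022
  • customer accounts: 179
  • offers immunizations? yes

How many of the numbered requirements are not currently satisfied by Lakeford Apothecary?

3

1. controlled-substance inventory 180 days ago vs limit 270 → met
2. condition 'offers immunizations' holds; after-hours emergency contact absent → not met
3. condition 'performs sterile compounding' holds; professional liability coverage $1,225,000 < $1,275,000 → not met
4. HIPAA privacy notice present → met
5. certified pharmacy technicians 4 ≥ 3 → met
6. compounding area certification 39 days ago vs limit 30 → not met
7. condition 'dispenses Schedule II substances' holds; expired-stock purge 115 days ago vs limit 120 → met
Not met: 3 of 7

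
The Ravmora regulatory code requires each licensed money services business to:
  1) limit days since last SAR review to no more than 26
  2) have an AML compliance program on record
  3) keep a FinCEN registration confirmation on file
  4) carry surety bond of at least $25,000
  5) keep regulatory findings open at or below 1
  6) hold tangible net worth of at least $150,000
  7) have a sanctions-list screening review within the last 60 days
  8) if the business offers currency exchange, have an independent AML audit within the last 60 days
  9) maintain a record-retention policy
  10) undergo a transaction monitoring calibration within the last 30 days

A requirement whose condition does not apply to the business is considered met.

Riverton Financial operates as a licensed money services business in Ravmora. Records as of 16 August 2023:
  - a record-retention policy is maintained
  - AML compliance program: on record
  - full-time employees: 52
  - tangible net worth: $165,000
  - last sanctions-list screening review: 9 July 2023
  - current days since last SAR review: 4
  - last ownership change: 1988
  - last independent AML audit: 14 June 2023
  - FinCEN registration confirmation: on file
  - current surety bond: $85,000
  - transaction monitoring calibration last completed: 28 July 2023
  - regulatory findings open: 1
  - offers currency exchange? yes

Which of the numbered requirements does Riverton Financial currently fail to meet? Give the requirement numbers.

1. days since last SAR review 4 ≤ 26 → met
2. AML compliance program present → met
3. FinCEN registration confirmation present → met
4. surety bond $85,000 ≥ $25,000 → met
5. regulatory findings open 1 ≤ 1 → met
6. tangible net worth $165,000 ≥ $150,000 → met
7. sanctions-list screening review 38 days ago vs limit 60 → met
8. condition 'offers currency exchange' holds; independent AML audit 63 days ago vs limit 60 → not met
9. record-retention policy present → met
10. transaction monitoring calibration 19 days ago vs limit 30 → met
Not met: 8

8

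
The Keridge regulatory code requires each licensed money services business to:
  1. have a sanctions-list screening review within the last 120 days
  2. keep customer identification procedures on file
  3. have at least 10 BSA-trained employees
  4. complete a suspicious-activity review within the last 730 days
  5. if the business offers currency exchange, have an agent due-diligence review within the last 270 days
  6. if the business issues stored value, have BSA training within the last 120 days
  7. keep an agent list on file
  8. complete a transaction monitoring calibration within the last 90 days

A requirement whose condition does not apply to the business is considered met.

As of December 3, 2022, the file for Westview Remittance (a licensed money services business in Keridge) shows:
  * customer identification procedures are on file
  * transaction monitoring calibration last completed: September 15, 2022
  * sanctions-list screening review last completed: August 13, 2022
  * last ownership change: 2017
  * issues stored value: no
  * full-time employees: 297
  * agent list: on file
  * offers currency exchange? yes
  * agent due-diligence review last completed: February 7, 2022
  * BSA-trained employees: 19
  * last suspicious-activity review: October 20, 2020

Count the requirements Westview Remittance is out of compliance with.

1. sanctions-list screening review 112 days ago vs limit 120 → met
2. customer identification procedures present → met
3. BSA-trained employees 19 ≥ 10 → met
4. suspicious-activity review 774 days ago vs limit 730 → not met
5. condition 'offers currency exchange' holds; agent due-diligence review 299 days ago vs limit 270 → not met
6. condition 'issues stored value' does not hold → requirement n/a → met
7. agent list present → met
8. transaction monitoring calibration 79 days ago vs limit 90 → met
Not met: 2 of 8

2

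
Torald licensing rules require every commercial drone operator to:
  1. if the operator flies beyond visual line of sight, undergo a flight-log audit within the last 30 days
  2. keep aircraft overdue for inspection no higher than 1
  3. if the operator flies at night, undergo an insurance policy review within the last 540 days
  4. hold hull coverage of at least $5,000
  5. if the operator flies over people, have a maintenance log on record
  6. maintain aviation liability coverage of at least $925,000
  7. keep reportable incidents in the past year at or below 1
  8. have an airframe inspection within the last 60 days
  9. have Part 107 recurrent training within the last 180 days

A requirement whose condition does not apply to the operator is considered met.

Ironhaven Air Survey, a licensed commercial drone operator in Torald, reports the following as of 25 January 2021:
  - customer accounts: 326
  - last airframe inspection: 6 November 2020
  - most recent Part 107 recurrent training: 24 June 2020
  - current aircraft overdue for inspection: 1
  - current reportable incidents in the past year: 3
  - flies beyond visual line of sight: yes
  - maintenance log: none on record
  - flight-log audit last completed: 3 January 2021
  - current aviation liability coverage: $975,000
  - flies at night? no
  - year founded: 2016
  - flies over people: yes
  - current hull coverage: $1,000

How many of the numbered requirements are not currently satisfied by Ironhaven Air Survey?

1. condition 'flies beyond visual line of sight' holds; flight-log audit 22 days ago vs limit 30 → met
2. aircraft overdue for inspection 1 ≤ 1 → met
3. condition 'flies at night' does not hold → requirement n/a → met
4. hull coverage $1,000 < $5,000 → not met
5. condition 'flies over people' holds; maintenance log absent → not met
6. aviation liability coverage $975,000 ≥ $925,000 → met
7. reportable incidents in the past year 3 > 1 → not met
8. airframe inspection 80 days ago vs limit 60 → not met
9. Part 107 recurrent training 215 days ago vs limit 180 → not met
Not met: 5 of 9

5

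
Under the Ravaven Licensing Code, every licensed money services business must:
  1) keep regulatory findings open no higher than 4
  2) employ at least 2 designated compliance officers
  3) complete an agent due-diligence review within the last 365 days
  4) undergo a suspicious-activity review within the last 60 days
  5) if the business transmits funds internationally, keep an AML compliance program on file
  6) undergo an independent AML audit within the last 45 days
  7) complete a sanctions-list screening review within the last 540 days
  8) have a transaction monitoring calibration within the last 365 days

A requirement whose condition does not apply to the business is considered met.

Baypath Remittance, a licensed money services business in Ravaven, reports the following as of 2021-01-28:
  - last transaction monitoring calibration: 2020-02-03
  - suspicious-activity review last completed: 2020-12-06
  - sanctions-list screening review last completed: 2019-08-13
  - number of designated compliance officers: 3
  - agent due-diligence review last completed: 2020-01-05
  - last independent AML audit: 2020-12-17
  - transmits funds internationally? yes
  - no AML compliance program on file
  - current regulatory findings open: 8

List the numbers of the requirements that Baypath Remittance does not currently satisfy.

1, 3, 5

1. regulatory findings open 8 > 4 → not met
2. designated compliance officers 3 ≥ 2 → met
3. agent due-diligence review 389 days ago vs limit 365 → not met
4. suspicious-activity review 53 days ago vs limit 60 → met
5. condition 'transmits funds internationally' holds; AML compliance program absent → not met
6. independent AML audit 42 days ago vs limit 45 → met
7. sanctions-list screening review 534 days ago vs limit 540 → met
8. transaction monitoring calibration 360 days ago vs limit 365 → met
Not met: 1, 3, 5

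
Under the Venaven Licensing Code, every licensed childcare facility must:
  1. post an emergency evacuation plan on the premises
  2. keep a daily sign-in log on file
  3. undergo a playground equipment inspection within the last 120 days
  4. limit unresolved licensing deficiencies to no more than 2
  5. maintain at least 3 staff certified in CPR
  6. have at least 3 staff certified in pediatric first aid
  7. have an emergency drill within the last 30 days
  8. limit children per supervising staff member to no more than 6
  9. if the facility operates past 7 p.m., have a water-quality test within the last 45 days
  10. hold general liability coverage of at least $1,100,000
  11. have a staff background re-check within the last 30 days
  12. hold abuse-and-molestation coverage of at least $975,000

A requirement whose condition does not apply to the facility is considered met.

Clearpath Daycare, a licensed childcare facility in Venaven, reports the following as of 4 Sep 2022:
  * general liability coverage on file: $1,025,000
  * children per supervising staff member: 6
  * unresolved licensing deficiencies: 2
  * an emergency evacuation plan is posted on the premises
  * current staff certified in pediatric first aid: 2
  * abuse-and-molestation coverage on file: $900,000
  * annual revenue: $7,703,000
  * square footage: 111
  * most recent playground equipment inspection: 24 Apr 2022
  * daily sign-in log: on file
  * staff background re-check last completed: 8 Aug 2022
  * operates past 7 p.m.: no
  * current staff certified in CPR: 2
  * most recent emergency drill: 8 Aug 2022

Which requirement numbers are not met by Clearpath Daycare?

1. emergency evacuation plan present → met
2. daily sign-in log present → met
3. playground equipment inspection 133 days ago vs limit 120 → not met
4. unresolved licensing deficiencies 2 ≤ 2 → met
5. staff certified in CPR 2 < 3 → not met
6. staff certified in pediatric first aid 2 < 3 → not met
7. emergency drill 27 days ago vs limit 30 → met
8. children per supervising staff member 6 ≤ 6 → met
9. condition 'operates past 7 p.m.' does not hold → requirement n/a → met
10. general liability coverage $1,025,000 < $1,100,000 → not met
11. staff background re-check 27 days ago vs limit 30 → met
12. abuse-and-molestation coverage $900,000 < $975,000 → not met
Not met: 3, 5, 6, 10, 12

3, 5, 6, 10, 12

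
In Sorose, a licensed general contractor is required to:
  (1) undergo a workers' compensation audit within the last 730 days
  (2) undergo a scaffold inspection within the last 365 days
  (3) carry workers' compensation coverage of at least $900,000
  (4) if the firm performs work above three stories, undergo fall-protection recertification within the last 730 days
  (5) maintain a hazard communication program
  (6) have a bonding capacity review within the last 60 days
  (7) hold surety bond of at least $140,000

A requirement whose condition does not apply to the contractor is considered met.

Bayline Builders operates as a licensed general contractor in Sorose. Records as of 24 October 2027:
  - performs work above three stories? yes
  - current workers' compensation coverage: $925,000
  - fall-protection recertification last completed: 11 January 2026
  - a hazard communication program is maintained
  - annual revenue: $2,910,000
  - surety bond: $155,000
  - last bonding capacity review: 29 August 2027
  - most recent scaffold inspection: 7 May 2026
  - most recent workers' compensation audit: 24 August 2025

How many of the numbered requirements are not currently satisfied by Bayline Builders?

1. workers' compensation audit 791 days ago vs limit 730 → not met
2. scaffold inspection 535 days ago vs limit 365 → not met
3. workers' compensation coverage $925,000 ≥ $900,000 → met
4. condition 'performs work above three stories' holds; fall-protection recertification 651 days ago vs limit 730 → met
5. hazard communication program present → met
6. bonding capacity review 56 days ago vs limit 60 → met
7. surety bond $155,000 ≥ $140,000 → met
Not met: 2 of 7

2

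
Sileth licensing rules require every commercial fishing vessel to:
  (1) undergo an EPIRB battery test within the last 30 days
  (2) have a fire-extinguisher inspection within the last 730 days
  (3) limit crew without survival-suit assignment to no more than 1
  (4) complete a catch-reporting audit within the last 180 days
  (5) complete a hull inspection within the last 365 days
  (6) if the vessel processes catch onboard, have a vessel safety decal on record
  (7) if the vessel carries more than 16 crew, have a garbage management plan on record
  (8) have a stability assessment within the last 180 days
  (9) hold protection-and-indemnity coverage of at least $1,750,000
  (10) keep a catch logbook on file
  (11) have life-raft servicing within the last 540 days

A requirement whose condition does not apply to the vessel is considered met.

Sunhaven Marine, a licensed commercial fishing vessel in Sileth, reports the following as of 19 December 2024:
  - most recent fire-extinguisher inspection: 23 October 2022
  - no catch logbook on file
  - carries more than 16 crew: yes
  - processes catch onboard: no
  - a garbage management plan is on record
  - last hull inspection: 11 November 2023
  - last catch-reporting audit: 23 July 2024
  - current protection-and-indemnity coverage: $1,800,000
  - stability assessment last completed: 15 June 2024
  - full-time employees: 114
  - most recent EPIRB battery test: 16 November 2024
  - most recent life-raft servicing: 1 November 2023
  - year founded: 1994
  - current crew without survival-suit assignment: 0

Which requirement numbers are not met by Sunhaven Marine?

1, 2, 5, 8, 10

1. EPIRB battery test 33 days ago vs limit 30 → not met
2. fire-extinguisher inspection 788 days ago vs limit 730 → not met
3. crew without survival-suit assignment 0 ≤ 1 → met
4. catch-reporting audit 149 days ago vs limit 180 → met
5. hull inspection 404 days ago vs limit 365 → not met
6. condition 'processes catch onboard' does not hold → requirement n/a → met
7. condition 'carries more than 16 crew' holds; garbage management plan present → met
8. stability assessment 187 days ago vs limit 180 → not met
9. protection-and-indemnity coverage $1,800,000 ≥ $1,750,000 → met
10. catch logbook absent → not met
11. life-raft servicing 414 days ago vs limit 540 → met
Not met: 1, 2, 5, 8, 10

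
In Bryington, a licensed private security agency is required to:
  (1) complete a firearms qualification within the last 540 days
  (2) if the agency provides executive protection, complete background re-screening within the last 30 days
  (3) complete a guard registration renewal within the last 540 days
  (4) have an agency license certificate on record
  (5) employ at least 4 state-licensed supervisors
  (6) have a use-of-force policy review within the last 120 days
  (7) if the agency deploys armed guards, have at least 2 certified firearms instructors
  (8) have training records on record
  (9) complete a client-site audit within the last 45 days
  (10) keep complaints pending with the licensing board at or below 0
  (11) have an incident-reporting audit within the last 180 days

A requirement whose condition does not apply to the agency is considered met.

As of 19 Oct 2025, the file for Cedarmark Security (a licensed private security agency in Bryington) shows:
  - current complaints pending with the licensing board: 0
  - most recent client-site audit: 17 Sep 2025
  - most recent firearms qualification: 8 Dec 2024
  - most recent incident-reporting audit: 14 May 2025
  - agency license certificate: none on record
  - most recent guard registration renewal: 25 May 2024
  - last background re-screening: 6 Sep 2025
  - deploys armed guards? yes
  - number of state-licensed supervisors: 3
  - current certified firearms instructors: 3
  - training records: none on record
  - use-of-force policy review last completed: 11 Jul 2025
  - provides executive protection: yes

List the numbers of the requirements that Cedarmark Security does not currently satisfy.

2, 4, 5, 8

1. firearms qualification 315 days ago vs limit 540 → met
2. condition 'provides executive protection' holds; background re-screening 43 days ago vs limit 30 → not met
3. guard registration renewal 512 days ago vs limit 540 → met
4. agency license certificate absent → not met
5. state-licensed supervisors 3 < 4 → not met
6. use-of-force policy review 100 days ago vs limit 120 → met
7. condition 'deploys armed guards' holds; certified firearms instructors 3 ≥ 2 → met
8. training records absent → not met
9. client-site audit 32 days ago vs limit 45 → met
10. complaints pending with the licensing board 0 ≤ 0 → met
11. incident-reporting audit 158 days ago vs limit 180 → met
Not met: 2, 4, 5, 8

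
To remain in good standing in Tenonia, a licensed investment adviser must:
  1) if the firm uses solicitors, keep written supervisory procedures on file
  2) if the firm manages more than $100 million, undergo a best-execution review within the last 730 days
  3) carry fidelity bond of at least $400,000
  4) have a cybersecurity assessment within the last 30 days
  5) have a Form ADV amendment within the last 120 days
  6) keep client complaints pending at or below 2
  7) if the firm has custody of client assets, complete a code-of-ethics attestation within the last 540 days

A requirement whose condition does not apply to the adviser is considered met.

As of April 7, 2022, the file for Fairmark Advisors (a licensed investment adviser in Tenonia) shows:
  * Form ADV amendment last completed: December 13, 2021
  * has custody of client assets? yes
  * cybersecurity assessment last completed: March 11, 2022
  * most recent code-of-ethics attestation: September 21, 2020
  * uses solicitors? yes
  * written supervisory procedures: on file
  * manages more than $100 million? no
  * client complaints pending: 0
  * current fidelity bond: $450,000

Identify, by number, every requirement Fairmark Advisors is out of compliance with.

1. condition 'uses solicitors' holds; written supervisory procedures present → met
2. condition 'manages more than $100 million' does not hold → requirement n/a → met
3. fidelity bond $450,000 ≥ $400,000 → met
4. cybersecurity assessment 27 days ago vs limit 30 → met
5. Form ADV amendment 115 days ago vs limit 120 → met
6. client complaints pending 0 ≤ 2 → met
7. condition 'has custody of client assets' holds; code-of-ethics attestation 563 days ago vs limit 540 → not met
Not met: 7

7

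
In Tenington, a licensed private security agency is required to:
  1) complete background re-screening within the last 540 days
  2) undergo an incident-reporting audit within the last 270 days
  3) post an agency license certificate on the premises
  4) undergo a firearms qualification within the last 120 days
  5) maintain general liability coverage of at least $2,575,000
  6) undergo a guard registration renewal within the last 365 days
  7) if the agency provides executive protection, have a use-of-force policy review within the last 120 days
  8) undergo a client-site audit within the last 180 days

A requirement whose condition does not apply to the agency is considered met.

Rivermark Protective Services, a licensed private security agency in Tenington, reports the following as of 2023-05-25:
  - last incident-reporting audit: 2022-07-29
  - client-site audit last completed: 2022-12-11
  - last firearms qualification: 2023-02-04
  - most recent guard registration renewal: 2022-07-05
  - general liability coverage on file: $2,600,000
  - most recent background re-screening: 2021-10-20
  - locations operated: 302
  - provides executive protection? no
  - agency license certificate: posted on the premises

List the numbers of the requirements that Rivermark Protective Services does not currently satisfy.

1, 2

1. background re-screening 582 days ago vs limit 540 → not met
2. incident-reporting audit 300 days ago vs limit 270 → not met
3. agency license certificate present → met
4. firearms qualification 110 days ago vs limit 120 → met
5. general liability coverage $2,600,000 ≥ $2,575,000 → met
6. guard registration renewal 324 days ago vs limit 365 → met
7. condition 'provides executive protection' does not hold → requirement n/a → met
8. client-site audit 165 days ago vs limit 180 → met
Not met: 1, 2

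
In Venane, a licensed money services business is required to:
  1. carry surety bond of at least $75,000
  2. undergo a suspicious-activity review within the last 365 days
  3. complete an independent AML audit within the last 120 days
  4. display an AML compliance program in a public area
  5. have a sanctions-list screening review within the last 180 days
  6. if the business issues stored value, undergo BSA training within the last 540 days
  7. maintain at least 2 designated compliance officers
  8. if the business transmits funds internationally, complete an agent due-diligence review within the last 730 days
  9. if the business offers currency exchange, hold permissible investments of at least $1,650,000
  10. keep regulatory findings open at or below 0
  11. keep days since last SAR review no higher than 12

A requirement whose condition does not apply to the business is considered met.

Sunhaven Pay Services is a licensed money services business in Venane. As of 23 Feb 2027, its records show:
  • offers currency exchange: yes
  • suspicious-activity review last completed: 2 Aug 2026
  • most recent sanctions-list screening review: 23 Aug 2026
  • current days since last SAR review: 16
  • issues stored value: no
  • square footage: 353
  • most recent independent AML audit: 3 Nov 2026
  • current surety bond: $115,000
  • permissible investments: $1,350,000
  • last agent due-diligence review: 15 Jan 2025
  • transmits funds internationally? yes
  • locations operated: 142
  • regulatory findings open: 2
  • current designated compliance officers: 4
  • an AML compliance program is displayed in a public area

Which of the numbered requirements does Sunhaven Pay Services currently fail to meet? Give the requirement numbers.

1. surety bond $115,000 ≥ $75,000 → met
2. suspicious-activity review 205 days ago vs limit 365 → met
3. independent AML audit 112 days ago vs limit 120 → met
4. AML compliance program present → met
5. sanctions-list screening review 184 days ago vs limit 180 → not met
6. condition 'issues stored value' does not hold → requirement n/a → met
7. designated compliance officers 4 ≥ 2 → met
8. condition 'transmits funds internationally' holds; agent due-diligence review 769 days ago vs limit 730 → not met
9. condition 'offers currency exchange' holds; permissible investments $1,350,000 < $1,650,000 → not met
10. regulatory findings open 2 > 0 → not met
11. days since last SAR review 16 > 12 → not met
Not met: 5, 8, 9, 10, 11

5, 8, 9, 10, 11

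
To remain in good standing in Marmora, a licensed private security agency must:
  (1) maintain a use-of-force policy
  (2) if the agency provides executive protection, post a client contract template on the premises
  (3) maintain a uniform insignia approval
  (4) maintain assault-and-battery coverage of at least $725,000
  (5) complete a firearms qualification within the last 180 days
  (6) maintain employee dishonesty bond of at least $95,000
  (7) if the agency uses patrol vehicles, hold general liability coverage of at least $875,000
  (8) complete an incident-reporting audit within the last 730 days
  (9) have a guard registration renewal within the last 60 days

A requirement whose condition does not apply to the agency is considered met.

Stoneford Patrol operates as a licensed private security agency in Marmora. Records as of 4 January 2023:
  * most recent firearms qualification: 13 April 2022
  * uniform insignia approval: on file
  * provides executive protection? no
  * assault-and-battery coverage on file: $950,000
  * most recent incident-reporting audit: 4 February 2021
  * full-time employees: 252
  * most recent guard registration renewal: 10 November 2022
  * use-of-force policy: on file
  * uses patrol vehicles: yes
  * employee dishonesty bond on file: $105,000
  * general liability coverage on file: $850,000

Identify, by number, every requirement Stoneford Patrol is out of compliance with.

5, 7

1. use-of-force policy present → met
2. condition 'provides executive protection' does not hold → requirement n/a → met
3. uniform insignia approval present → met
4. assault-and-battery coverage $950,000 ≥ $725,000 → met
5. firearms qualification 266 days ago vs limit 180 → not met
6. employee dishonesty bond $105,000 ≥ $95,000 → met
7. condition 'uses patrol vehicles' holds; general liability coverage $850,000 < $875,000 → not met
8. incident-reporting audit 699 days ago vs limit 730 → met
9. guard registration renewal 55 days ago vs limit 60 → met
Not met: 5, 7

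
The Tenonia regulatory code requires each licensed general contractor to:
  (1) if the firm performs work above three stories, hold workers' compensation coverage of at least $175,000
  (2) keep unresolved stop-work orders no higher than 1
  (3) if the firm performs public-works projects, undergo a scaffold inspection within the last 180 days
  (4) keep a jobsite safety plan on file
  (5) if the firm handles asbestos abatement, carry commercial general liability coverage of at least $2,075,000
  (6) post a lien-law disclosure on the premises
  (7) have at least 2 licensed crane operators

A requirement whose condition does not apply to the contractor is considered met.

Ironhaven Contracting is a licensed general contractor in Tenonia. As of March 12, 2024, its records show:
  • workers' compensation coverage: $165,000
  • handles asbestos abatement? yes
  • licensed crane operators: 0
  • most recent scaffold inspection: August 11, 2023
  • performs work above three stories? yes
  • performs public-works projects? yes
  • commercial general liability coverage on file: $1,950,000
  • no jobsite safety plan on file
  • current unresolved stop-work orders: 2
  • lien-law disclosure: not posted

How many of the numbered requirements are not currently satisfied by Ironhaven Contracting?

1. condition 'performs work above three stories' holds; workers' compensation coverage $165,000 < $175,000 → not met
2. unresolved stop-work orders 2 > 1 → not met
3. condition 'performs public-works projects' holds; scaffold inspection 214 days ago vs limit 180 → not met
4. jobsite safety plan absent → not met
5. condition 'handles asbestos abatement' holds; commercial general liability coverage $1,950,000 < $2,075,000 → not met
6. lien-law disclosure absent → not met
7. licensed crane operators 0 < 2 → not met
Not met: 7 of 7

7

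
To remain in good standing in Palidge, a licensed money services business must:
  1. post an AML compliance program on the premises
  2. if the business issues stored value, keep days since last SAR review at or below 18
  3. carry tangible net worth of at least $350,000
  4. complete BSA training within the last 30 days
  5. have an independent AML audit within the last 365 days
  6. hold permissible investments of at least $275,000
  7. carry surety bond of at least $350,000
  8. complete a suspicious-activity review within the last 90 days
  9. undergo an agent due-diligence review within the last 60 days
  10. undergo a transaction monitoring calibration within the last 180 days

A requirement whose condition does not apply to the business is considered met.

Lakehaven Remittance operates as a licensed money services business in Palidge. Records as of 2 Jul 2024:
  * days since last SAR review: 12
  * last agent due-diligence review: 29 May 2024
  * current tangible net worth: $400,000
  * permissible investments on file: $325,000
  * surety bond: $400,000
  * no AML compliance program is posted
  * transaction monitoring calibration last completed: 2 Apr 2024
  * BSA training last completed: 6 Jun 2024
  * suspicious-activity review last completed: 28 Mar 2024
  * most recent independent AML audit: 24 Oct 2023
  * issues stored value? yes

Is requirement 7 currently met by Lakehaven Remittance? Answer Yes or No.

7. surety bond $400,000 ≥ $350,000 → met

Yes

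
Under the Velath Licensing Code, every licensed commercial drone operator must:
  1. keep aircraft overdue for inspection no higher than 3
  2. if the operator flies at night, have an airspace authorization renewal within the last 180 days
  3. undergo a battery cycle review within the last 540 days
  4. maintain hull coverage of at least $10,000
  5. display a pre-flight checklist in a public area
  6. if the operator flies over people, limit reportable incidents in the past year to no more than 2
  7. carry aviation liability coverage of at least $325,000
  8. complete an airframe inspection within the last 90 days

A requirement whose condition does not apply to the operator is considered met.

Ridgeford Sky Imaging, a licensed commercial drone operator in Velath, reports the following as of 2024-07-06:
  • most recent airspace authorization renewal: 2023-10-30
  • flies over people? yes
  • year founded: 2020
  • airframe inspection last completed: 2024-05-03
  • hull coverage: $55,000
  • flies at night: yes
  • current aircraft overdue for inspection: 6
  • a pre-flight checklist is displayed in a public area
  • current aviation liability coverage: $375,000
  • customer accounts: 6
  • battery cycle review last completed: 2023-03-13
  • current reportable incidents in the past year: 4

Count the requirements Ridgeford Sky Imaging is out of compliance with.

3

1. aircraft overdue for inspection 6 > 3 → not met
2. condition 'flies at night' holds; airspace authorization renewal 250 days ago vs limit 180 → not met
3. battery cycle review 481 days ago vs limit 540 → met
4. hull coverage $55,000 ≥ $10,000 → met
5. pre-flight checklist present → met
6. condition 'flies over people' holds; reportable incidents in the past year 4 > 2 → not met
7. aviation liability coverage $375,000 ≥ $325,000 → met
8. airframe inspection 64 days ago vs limit 90 → met
Not met: 3 of 8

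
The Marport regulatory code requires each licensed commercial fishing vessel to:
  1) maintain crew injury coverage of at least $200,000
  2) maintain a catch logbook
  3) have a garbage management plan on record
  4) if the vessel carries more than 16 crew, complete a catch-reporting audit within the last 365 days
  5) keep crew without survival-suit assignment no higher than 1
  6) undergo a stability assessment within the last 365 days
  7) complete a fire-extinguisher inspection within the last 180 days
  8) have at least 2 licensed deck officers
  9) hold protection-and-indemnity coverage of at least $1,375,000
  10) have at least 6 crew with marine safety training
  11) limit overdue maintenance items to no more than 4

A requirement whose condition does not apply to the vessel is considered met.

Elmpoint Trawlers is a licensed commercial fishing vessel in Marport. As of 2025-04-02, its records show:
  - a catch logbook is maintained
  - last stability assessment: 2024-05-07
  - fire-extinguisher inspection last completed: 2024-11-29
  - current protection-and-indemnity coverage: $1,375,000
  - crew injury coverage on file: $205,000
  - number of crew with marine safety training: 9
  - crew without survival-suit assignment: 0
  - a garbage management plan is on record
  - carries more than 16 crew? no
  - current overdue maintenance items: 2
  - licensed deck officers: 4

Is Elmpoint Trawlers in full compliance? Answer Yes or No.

1. crew injury coverage $205,000 ≥ $200,000 → met
2. catch logbook present → met
3. garbage management plan present → met
4. condition 'carries more than 16 crew' does not hold → requirement n/a → met
5. crew without survival-suit assignment 0 ≤ 1 → met
6. stability assessment 330 days ago vs limit 365 → met
7. fire-extinguisher inspection 124 days ago vs limit 180 → met
8. licensed deck officers 4 ≥ 2 → met
9. protection-and-indemnity coverage $1,375,000 ≥ $1,375,000 → met
10. crew with marine safety training 9 ≥ 6 → met
11. overdue maintenance items 2 ≤ 4 → met
All met.

Yes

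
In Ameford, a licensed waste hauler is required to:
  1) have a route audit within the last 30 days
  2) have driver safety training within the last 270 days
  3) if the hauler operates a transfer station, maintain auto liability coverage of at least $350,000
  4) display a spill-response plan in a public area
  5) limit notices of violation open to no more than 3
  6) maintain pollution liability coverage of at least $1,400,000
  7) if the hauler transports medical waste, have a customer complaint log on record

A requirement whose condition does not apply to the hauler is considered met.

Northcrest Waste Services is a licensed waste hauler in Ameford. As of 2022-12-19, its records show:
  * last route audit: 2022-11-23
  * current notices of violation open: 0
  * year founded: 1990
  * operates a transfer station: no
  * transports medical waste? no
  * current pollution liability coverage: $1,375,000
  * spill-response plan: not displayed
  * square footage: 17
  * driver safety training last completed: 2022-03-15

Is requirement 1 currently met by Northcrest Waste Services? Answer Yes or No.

1. route audit 26 days ago vs limit 30 → met

Yes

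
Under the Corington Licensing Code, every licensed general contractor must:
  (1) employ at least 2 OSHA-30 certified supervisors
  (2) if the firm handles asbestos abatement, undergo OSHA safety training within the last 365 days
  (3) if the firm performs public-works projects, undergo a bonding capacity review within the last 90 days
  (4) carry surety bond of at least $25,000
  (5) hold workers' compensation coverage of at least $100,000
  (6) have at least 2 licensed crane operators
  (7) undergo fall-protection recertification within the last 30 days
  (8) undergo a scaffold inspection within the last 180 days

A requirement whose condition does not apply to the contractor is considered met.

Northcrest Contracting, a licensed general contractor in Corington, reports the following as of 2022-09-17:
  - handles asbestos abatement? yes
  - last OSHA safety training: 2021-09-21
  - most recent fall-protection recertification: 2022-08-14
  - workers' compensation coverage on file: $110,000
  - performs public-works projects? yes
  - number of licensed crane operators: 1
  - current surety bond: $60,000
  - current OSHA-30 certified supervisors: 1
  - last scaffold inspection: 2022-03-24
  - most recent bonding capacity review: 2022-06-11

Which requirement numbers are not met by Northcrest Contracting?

1, 3, 6, 7

1. OSHA-30 certified supervisors 1 < 2 → not met
2. condition 'handles asbestos abatement' holds; OSHA safety training 361 days ago vs limit 365 → met
3. condition 'performs public-works projects' holds; bonding capacity review 98 days ago vs limit 90 → not met
4. surety bond $60,000 ≥ $25,000 → met
5. workers' compensation coverage $110,000 ≥ $100,000 → met
6. licensed crane operators 1 < 2 → not met
7. fall-protection recertification 34 days ago vs limit 30 → not met
8. scaffold inspection 177 days ago vs limit 180 → met
Not met: 1, 3, 6, 7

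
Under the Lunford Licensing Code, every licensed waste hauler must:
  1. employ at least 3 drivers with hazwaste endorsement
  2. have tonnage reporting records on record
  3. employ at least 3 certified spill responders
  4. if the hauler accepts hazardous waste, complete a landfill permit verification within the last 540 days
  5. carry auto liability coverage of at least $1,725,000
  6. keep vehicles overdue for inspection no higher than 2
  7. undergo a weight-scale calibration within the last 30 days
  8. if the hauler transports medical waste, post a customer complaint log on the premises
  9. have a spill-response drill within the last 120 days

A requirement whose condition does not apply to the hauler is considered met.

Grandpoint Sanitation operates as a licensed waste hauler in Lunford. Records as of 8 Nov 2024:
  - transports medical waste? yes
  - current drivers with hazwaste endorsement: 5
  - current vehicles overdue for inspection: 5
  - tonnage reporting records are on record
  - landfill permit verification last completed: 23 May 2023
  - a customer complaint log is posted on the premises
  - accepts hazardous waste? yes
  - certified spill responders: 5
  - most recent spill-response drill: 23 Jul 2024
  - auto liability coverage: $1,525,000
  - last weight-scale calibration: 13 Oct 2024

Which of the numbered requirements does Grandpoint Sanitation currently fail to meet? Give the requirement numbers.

5, 6

1. drivers with hazwaste endorsement 5 ≥ 3 → met
2. tonnage reporting records present → met
3. certified spill responders 5 ≥ 3 → met
4. condition 'accepts hazardous waste' holds; landfill permit verification 535 days ago vs limit 540 → met
5. auto liability coverage $1,525,000 < $1,725,000 → not met
6. vehicles overdue for inspection 5 > 2 → not met
7. weight-scale calibration 26 days ago vs limit 30 → met
8. condition 'transports medical waste' holds; customer complaint log present → met
9. spill-response drill 108 days ago vs limit 120 → met
Not met: 5, 6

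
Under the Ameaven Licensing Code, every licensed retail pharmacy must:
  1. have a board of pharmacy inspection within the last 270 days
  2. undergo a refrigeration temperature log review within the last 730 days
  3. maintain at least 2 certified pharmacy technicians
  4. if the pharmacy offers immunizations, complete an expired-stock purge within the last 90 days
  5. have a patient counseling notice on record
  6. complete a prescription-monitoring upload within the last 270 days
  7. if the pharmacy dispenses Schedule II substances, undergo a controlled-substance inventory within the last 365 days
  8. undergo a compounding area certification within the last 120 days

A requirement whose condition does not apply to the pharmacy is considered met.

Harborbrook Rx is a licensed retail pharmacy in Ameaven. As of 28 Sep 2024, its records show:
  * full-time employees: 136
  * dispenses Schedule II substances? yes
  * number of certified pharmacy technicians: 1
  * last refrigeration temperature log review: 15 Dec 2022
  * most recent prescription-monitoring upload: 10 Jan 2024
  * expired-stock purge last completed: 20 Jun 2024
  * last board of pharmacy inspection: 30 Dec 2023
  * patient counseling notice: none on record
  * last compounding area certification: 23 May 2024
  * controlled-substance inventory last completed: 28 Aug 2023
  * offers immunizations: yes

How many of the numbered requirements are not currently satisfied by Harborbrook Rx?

6

1. board of pharmacy inspection 273 days ago vs limit 270 → not met
2. refrigeration temperature log review 653 days ago vs limit 730 → met
3. certified pharmacy technicians 1 < 2 → not met
4. condition 'offers immunizations' holds; expired-stock purge 100 days ago vs limit 90 → not met
5. patient counseling notice absent → not met
6. prescription-monitoring upload 262 days ago vs limit 270 → met
7. condition 'dispenses Schedule II substances' holds; controlled-substance inventory 397 days ago vs limit 365 → not met
8. compounding area certification 128 days ago vs limit 120 → not met
Not met: 6 of 8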